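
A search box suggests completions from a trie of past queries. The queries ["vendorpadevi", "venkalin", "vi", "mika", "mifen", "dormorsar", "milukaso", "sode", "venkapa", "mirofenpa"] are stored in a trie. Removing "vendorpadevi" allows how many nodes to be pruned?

9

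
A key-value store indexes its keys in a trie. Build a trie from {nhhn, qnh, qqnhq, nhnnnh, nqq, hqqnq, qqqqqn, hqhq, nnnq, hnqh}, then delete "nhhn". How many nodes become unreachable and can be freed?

Walk "nhhn" from the leaf back toward the root, removing each node that no remaining word uses.
The suffix "hn" (2 nodes) is used only by "nhhn"; the node for "nh" still has the child "n", so pruning stops there.
Nodes removed: 2

2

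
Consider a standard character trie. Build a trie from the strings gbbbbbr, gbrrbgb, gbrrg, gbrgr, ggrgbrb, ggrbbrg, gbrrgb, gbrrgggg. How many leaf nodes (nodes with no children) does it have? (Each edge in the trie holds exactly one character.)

7

Leaves are exactly the stored words that no other stored word extends.
Those words: "gbbbbbr", "gbrgr", "gbrrbgb", "gbrrgb", "gbrrgggg", "ggrbbrg", "ggrgbrb"
Leaf count: 7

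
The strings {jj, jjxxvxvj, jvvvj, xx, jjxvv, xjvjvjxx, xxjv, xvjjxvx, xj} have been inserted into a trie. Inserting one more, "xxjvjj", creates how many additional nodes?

"xxjv" is already a path in the trie; the remaining "jj" must be added.
Each of the 2 remaining characters creates one node.

2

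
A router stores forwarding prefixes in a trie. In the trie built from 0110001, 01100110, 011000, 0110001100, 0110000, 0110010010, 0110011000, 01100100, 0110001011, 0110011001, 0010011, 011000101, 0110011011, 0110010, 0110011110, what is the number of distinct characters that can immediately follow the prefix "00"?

1

The children of the "00" node are the distinct next characters among strings starting with "00".
Distinct next characters after "00": 1.
That node has 1 child edge.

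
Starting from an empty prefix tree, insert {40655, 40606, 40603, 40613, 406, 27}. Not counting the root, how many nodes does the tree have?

12

For each word, the new-node count is its length minus the longest prefix already in the trie:
  "40655" → 5 new (4, 0, 6, 5, 5)
  "40606" → prefix "406" already present; 2 new (0, 6)
  "40603" → prefix "4060" already present; 1 new (3)
  "40613" → prefix "406" already present; 2 new (1, 3)
  "406" → prefix "406" already present; 0 new (none)
  "27" → 2 new (2, 7)
Total nodes = 5 + 2 + 1 + 2 + 0 + 2 = 12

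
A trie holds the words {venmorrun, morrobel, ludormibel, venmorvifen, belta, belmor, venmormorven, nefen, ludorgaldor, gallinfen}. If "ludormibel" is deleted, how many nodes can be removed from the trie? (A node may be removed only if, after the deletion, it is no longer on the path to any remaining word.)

5

A node on "ludormibel"'s path can go only if nothing else ends at it or branches off below it.
The suffix "mibel" (5 nodes) is used only by "ludormibel"; the node for "ludor" still has the child "g", so pruning stops there.
Nodes removed: 5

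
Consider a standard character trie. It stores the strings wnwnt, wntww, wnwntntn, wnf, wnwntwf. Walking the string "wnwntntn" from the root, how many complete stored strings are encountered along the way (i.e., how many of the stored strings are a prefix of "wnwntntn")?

Walk "wnwntntn" from the root; an end-of-word marker is hit whenever a stored word is a prefix of "wnwntntn".
Prefixes of the query that are stored words: "wnwnt", "wnwntntn"
Count: 2

2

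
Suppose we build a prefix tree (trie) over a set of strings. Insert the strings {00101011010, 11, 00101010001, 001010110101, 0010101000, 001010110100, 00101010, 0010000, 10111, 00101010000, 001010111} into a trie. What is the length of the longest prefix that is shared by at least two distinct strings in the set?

Equivalently: take the maximum, over all pairs, of their longest common prefix length.
e.g. "00101011010" and "001010110100" share the prefix "00101011010" of length 11; no pair shares a longer one.
Longest shared-prefix length: 11

11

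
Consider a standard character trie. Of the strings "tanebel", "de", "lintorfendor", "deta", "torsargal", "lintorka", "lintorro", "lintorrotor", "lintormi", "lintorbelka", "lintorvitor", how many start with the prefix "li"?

Filter for entries beginning with "li":
Matches: "lintorbelka", "lintorfendor", "lintorka", "lintormi", "lintorro", "lintorrotor", "lintorvitor"
Count: 7

7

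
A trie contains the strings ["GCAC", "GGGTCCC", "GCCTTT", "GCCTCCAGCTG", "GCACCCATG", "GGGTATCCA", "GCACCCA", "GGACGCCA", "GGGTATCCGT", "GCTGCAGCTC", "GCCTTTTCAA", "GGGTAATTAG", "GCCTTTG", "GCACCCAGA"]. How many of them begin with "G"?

Filter for entries beginning with "G":
Matches: "GCAC", "GCACCCA", "GCACCCAGA", "GCACCCATG", "GCCTCCAGCTG", "GCCTTT", "GCCTTTG", "GCCTTTTCAA", "GCTGCAGCTC", "GGACGCCA", "GGGTAATTAG", "GGGTATCCA", "GGGTATCCGT", "GGGTCCC"
Count: 14

14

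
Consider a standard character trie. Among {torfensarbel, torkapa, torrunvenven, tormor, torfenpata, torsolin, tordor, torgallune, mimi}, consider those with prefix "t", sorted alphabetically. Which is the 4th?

torgallune

Words with prefix "t", in lexicographic order: "tordor", "torfenpata", "torfensarbel", "torgallune", "torkapa", "tormor", "torrunvenven", "torsolin"
Position 4: torgallune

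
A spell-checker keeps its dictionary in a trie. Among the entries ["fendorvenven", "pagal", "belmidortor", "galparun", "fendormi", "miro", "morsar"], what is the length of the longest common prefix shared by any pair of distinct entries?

6

Equivalently: take the maximum, over all pairs, of their longest common prefix length.
e.g. "fendormi" and "fendorvenven" share the prefix "fendor" of length 6; no pair shares a longer one.
Longest shared-prefix length: 6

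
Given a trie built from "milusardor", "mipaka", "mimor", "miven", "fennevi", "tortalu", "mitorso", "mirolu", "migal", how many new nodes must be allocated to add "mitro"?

"mit" is already a path in the trie; the remaining "ro" must be added.
So 5 − 3 = 2 new nodes.

2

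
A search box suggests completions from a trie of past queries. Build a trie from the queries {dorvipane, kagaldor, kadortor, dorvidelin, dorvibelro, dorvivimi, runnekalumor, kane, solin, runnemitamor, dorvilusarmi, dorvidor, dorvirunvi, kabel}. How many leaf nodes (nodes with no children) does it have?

14

A leaf is a node with no children — equivalently, the end of a word that is not a proper prefix of any other stored word.
Those words: "dorvibelro", "dorvidelin", "dorvidor", "dorvilusarmi", "dorvipane", "dorvirunvi", "dorvivimi", "kabel", "kadortor", "kagaldor", "kane", "runnekalumor", "runnemitamor", "solin"
Leaf count: 14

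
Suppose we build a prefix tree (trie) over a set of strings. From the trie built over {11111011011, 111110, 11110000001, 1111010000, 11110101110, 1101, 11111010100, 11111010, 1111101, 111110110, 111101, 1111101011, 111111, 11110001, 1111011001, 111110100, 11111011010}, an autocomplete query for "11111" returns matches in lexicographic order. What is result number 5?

11111010100

Words with prefix "11111", in lexicographic order: "111110", "1111101", "11111010", "111110100", "11111010100", "1111101011", "111110110", "11111011010", "11111011011", "111111"
Position 5: 11111010100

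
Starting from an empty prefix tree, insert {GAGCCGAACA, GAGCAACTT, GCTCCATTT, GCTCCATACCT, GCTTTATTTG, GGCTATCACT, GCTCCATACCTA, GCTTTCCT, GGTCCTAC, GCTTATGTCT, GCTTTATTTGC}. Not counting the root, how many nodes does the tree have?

60

Insert word by word; a character creates a node only if that edge doesn't already exist:
  "GAGCCGAACA" → 10 new (G, A, G, C, C, G, A, A, C, A)
  "GAGCAACTT" → prefix "GAGC" already present; 5 new (A, A, C, T, T)
  "GCTCCATTT" → prefix "G" already present; 8 new (C, T, C, C, A, T, T, T)
  "GCTCCATACCT" → prefix "GCTCCAT" already present; 4 new (A, C, C, T)
  "GCTTTATTTG" → prefix "GCT" already present; 7 new (T, T, A, T, T, T, G)
  "GGCTATCACT" → prefix "G" already present; 9 new (G, C, T, A, T, C, A, C, T)
  "GCTCCATACCTA" → prefix "GCTCCATACCT" already present; 1 new (A)
  "GCTTTCCT" → prefix "GCTTT" already present; 3 new (C, C, T)
  "GGTCCTAC" → prefix "GG" already present; 6 new (T, C, C, T, A, C)
  "GCTTATGTCT" → prefix "GCTT" already present; 6 new (A, T, G, T, C, T)
  "GCTTTATTTGC" → prefix "GCTTTATTTG" already present; 1 new (C)
Total nodes = 10 + 5 + 8 + 4 + 7 + 9 + 1 + 3 + 6 + 6 + 1 = 60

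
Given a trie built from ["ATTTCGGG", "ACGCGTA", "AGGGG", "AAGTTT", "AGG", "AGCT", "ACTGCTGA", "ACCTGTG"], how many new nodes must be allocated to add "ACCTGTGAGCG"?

Walking "ACCTGTGAGCG" from the root, the first 7 characters ("ACCTGTG") follow existing edges; "A" is the first miss.
New nodes needed: |"ACCTGTGAGCG"| − 7 = 11 − 7 = 4.

4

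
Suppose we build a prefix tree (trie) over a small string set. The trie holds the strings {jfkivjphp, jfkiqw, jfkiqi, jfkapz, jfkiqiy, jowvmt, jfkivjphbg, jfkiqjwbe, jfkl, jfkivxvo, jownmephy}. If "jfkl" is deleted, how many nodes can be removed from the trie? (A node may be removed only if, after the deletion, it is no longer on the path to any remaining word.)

Walk "jfkl" from the leaf back toward the root, removing each node that no remaining word uses.
The suffix "l" (1 node) is used only by "jfkl"; the node for "jfk" still has the child "i", so pruning stops there.
Nodes removed: 1

1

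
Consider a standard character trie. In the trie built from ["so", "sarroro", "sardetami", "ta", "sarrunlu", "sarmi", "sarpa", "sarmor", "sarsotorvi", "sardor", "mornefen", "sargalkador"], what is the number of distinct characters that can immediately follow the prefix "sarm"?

The children of the "sarm" node are the distinct next characters among strings starting with "sarm".
Characters that immediately follow "sarm" among the stored strings: {i, o}.
That node has 2 child edges.

2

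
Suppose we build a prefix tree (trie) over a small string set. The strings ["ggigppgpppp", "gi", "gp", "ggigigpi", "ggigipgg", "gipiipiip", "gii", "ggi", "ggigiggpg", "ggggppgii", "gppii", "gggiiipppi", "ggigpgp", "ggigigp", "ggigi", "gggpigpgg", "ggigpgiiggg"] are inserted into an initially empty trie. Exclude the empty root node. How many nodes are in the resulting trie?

61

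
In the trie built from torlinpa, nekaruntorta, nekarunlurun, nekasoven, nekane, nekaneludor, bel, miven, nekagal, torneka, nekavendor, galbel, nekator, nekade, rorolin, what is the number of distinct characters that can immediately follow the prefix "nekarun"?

Walk "nekarun" from the root, arriving at one node.
Distinct next characters after "nekarun": l, t.
That node has 2 child edges.

2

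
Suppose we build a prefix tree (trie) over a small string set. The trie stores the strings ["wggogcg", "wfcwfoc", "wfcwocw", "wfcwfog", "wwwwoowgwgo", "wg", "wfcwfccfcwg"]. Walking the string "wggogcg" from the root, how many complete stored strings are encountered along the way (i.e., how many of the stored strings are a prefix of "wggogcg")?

2

Walk "wggogcg" from the root; an end-of-word marker is hit whenever a stored word is a prefix of "wggogcg".
Prefixes of the query that are stored words: "wg", "wggogcg"
Count: 2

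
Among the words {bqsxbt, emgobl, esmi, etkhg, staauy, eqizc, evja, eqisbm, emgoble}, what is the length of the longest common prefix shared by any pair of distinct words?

Look for the deepest trie node that still has at least two words in its subtree.
e.g. "emgobl" and "emgoble" share the prefix "emgobl" of length 6; no pair shares a longer one.
Longest shared-prefix length: 6

6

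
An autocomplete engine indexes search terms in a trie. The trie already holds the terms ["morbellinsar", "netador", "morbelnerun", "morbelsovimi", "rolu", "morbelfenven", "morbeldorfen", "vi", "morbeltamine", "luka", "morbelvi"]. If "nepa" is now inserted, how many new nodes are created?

2

Walking "nepa" from the root, the first 2 characters ("ne") follow existing edges; "p" is the first miss.
So 4 − 2 = 2 new nodes.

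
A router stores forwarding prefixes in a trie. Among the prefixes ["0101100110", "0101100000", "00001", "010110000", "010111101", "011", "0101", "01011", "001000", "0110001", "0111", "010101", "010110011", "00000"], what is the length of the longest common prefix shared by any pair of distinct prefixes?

Equivalently: take the maximum, over all pairs, of their longest common prefix length.
e.g. "010110000" and "0101100000" share the prefix "010110000" of length 9; no pair shares a longer one.
Longest shared-prefix length: 9

9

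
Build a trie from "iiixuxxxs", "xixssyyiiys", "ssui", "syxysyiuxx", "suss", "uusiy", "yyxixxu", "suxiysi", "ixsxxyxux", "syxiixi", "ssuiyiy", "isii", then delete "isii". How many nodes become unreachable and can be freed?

A node on "isii"'s path can go only if nothing else ends at it or branches off below it.
The suffix "sii" (3 nodes) is used only by "isii"; the node for "i" still has the child "i", so pruning stops there.
Nodes removed: 3

3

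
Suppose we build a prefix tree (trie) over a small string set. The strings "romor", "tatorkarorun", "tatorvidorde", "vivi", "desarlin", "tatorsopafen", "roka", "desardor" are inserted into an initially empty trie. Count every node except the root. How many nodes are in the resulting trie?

48

Trace insertions, counting only characters that open a new branch:
  "romor" → 5 new (r, o, m, o, r)
  "tatorkarorun" → 12 new (t, a, t, o, r, k, a, r, o, r, u, n)
  "tatorvidorde" → prefix "tator" already present; 7 new (v, i, d, o, r, d, e)
  "vivi" → 4 new (v, i, v, i)
  "desarlin" → 8 new (d, e, s, a, r, l, i, n)
  "tatorsopafen" → prefix "tator" already present; 7 new (s, o, p, a, f, e, n)
  "roka" → prefix "ro" already present; 2 new (k, a)
  "desardor" → prefix "desar" already present; 3 new (d, o, r)
Total nodes = 5 + 12 + 7 + 4 + 8 + 7 + 2 + 3 = 48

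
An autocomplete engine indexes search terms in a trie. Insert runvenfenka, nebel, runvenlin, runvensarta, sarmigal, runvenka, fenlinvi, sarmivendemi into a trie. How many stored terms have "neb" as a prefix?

1

Filter for entries beginning with "neb":
Words under "neb": nebel
Count: 1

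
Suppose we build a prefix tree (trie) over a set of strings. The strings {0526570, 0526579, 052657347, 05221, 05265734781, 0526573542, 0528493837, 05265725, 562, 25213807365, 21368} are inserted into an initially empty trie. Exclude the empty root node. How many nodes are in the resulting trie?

Insert word by word; a character creates a node only if that edge doesn't already exist:
  "0526570" → 7 new (0, 5, 2, 6, 5, 7, 0)
  "0526579" → prefix "052657" already present; 1 new (9)
  "052657347" → prefix "052657" already present; 3 new (3, 4, 7)
  "05221" → prefix "052" already present; 2 new (2, 1)
  "05265734781" → prefix "052657347" already present; 2 new (8, 1)
  "0526573542" → prefix "0526573" already present; 3 new (5, 4, 2)
  "0528493837" → prefix "052" already present; 7 new (8, 4, 9, 3, 8, 3, 7)
  "05265725" → prefix "052657" already present; 2 new (2, 5)
  "562" → 3 new (5, 6, 2)
  "25213807365" → 11 new (2, 5, 2, 1, 3, 8, 0, 7, 3, 6, 5)
  "21368" → prefix "2" already present; 4 new (1, 3, 6, 8)
Total nodes = 7 + 1 + 3 + 2 + 2 + 3 + 7 + 2 + 3 + 11 + 4 = 45

45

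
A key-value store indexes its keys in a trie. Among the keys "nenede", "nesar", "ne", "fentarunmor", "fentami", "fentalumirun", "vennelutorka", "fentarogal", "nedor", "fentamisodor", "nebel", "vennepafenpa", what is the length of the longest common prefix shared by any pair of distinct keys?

7

The deepest shared node is where two words last agree before diverging.
"fentami" and "fentamisodor" agree on "fentami" (7 characters) before diverging; nothing deeper is shared.
Longest shared-prefix length: 7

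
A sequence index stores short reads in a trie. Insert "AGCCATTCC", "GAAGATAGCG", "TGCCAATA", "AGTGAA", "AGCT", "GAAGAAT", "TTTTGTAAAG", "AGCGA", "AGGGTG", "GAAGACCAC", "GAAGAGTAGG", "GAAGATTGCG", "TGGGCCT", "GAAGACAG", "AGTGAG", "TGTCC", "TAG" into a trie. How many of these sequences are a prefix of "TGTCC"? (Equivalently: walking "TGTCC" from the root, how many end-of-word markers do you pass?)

1

Traverse "TGTCC" character by character; count nodes along the way that are marked as word ends.
Prefixes of the query that are stored words: "TGTCC"
Count: 1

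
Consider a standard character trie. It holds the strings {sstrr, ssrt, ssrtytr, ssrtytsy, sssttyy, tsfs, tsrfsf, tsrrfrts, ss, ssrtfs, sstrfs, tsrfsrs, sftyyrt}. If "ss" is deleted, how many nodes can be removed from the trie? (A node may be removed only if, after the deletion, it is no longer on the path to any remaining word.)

Walk "ss" from the leaf back toward the root, removing each node that no remaining word uses.
Every node on "ss" is still needed (e.g. by "sstrr"), so nothing is freed.
Nodes removed: 0

0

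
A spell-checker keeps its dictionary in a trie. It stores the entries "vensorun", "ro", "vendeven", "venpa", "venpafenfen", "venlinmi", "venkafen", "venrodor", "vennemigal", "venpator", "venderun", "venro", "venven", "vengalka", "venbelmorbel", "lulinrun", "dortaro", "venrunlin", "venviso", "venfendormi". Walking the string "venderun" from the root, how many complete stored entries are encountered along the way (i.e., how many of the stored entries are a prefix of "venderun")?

1

Traverse "venderun" character by character; count nodes along the way that are marked as word ends.
Prefixes of the query that are stored words: "venderun"
Count: 1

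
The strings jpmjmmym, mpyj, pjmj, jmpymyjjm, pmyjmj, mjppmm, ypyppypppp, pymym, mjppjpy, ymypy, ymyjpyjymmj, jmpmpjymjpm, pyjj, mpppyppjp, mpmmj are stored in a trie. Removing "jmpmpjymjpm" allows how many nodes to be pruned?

8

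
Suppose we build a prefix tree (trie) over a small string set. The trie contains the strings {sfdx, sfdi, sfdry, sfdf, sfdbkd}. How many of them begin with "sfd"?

5

Traverse to the node for "sfd", then collect every word in that subtree.
Matches: "sfdbkd", "sfdf", "sfdi", "sfdry", "sfdx"
Count: 5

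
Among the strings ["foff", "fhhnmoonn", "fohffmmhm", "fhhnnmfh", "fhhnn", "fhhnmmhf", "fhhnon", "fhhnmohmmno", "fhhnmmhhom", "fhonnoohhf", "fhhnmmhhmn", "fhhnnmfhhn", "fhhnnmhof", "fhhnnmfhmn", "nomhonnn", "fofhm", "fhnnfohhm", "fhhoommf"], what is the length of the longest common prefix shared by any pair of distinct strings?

8

Look for the deepest trie node that still has at least two words in its subtree.
"fhhnmmhhmn" and "fhhnmmhhom" agree on "fhhnmmhh" (8 characters) before diverging; nothing deeper is shared.
Longest shared-prefix length: 8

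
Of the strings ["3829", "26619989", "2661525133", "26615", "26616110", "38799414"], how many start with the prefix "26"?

Walk to "26"; the words in its subtree are exactly those with that prefix.
Matches: "26615", "2661525133", "26616110", "26619989"
Count: 4

4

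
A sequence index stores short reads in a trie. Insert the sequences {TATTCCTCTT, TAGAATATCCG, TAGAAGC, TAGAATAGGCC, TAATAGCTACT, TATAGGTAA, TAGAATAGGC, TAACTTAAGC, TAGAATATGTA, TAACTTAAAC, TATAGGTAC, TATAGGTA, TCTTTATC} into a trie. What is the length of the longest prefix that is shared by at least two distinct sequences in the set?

10

Look for the deepest trie node that still has at least two words in its subtree.
"TAGAATAGGC" and "TAGAATAGGCC" agree on "TAGAATAGGC" (10 characters) before diverging; nothing deeper is shared.
Longest shared-prefix length: 10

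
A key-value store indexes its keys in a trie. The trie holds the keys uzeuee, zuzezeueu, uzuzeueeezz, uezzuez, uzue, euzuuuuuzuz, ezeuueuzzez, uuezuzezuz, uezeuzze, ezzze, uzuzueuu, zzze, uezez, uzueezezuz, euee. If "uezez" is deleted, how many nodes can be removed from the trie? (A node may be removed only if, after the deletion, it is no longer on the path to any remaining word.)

A node on "uezez"'s path can go only if nothing else ends at it or branches off below it.
The suffix "z" (1 node) is used only by "uezez"; the node for "ueze" still has the child "u", so pruning stops there.
Nodes removed: 1

1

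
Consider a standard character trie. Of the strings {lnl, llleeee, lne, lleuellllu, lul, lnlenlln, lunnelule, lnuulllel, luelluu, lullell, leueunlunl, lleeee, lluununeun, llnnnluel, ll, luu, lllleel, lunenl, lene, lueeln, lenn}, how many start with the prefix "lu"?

7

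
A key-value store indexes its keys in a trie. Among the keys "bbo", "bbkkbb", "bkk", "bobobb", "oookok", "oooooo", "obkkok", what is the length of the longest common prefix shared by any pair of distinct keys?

The deepest shared node is where two words last agree before diverging.
e.g. "oookok" and "oooooo" share the prefix "ooo" of length 3; no pair shares a longer one.
Longest shared-prefix length: 3

3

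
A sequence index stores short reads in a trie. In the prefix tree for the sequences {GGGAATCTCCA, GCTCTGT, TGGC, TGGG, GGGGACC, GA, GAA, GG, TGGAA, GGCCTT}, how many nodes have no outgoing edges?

8

Leaves are exactly the stored words that no other stored word extends.
Those words: "GAA", "GCTCTGT", "GGCCTT", "GGGAATCTCCA", "GGGGACC", "TGGAA", "TGGC", "TGGG"
Leaf count: 8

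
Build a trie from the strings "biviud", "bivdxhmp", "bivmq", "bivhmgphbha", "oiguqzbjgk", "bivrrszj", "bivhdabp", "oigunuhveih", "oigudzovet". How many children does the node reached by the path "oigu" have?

3

The children of the "oigu" node are the distinct next characters among strings starting with "oigu".
Characters that immediately follow "oigu" among the stored strings: {d, n, q}.
That node has 3 child edges.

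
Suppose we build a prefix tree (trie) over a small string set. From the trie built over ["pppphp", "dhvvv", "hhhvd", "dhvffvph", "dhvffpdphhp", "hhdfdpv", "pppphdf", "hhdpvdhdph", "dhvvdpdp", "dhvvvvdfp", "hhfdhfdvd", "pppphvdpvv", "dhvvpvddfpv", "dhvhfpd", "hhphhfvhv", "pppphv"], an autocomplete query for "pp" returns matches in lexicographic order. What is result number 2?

DFS of the "pp" subtree visits, in order: "pppphdf", "pppphp", "pppphv", "pppphvdpvv"
Position 2: pppphp

pppphp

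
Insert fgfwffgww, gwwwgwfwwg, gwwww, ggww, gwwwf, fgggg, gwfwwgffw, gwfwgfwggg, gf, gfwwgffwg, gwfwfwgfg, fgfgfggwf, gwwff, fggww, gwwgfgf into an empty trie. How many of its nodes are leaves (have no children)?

14

Leaves are exactly the stored words that no other stored word extends.
Those words: "fgfgfggwf", "fgfwffgww", "fgggg", "fggww", "gfwwgffwg", "ggww", "gwfwfwgfg", "gwfwgfwggg", "gwfwwgffw", "gwwff", "gwwgfgf", "gwwwf", "gwwwgwfwwg", "gwwww"
Leaf count: 14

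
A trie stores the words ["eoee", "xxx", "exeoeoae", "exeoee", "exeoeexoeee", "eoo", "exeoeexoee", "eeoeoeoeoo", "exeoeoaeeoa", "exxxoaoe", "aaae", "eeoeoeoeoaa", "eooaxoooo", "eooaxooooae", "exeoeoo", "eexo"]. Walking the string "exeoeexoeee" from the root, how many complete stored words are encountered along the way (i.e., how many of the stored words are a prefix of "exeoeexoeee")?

Walk "exeoeexoeee" from the root; an end-of-word marker is hit whenever a stored word is a prefix of "exeoeexoeee".
Prefixes of the query that are stored words: "exeoee", "exeoeexoee", "exeoeexoeee"
Count: 3

3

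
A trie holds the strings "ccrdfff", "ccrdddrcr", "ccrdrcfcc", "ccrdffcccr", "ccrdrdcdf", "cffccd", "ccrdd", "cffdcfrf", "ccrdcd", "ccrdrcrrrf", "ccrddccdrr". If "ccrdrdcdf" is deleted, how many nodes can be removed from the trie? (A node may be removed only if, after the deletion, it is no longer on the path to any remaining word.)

Walk "ccrdrdcdf" from the leaf back toward the root, removing each node that no remaining word uses.
The suffix "dcdf" (4 nodes) is used only by "ccrdrdcdf"; the node for "ccrdr" still has the child "c", so pruning stops there.
Nodes removed: 4

4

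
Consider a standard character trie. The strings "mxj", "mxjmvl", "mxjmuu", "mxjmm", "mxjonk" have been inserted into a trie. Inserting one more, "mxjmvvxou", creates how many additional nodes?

"mxjmv" is already a path in the trie; the remaining "vxou" must be added.
Each of the 4 remaining characters creates one node.

4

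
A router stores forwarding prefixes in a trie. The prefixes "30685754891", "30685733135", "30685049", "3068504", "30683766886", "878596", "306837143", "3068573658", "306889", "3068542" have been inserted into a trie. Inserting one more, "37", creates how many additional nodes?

1

Walking "37" from the root, the first 1 characters ("3") follow existing edges; "7" is the first miss.
New nodes needed: |"37"| − 1 = 2 − 1 = 1.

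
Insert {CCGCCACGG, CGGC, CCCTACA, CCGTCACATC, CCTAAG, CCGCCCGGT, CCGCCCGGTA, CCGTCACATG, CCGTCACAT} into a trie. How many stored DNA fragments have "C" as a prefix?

9

Walk to "C"; the words in its subtree are exactly those with that prefix.
Words under "C": CCCTACA, CCGCCACGG, CCGCCCGGT, CCGCCCGGTA, CCGTCACAT, CCGTCACATC, CCGTCACATG, CCTAAG, CGGC
Count: 9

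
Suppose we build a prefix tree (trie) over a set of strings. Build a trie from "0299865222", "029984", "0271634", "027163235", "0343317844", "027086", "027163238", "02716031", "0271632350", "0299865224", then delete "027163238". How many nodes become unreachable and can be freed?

A node on "027163238"'s path can go only if nothing else ends at it or branches off below it.
The suffix "8" (1 node) is used only by "027163238"; the node for "02716323" still has the child "5", so pruning stops there.
Nodes removed: 1

1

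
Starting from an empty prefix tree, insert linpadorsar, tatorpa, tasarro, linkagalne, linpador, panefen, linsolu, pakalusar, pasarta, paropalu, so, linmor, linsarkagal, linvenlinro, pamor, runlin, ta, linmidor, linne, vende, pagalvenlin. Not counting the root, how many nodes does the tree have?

108

Insert word by word; a character creates a node only if that edge doesn't already exist:
  "linpadorsar" → 11 new (l, i, n, p, a, d, o, r, s, a, r)
  "tatorpa" → 7 new (t, a, t, o, r, p, a)
  "tasarro" → prefix "ta" already present; 5 new (s, a, r, r, o)
  "linkagalne" → prefix "lin" already present; 7 new (k, a, g, a, l, n, e)
  "linpador" → prefix "linpador" already present; 0 new (none)
  "panefen" → 7 new (p, a, n, e, f, e, n)
  "linsolu" → prefix "lin" already present; 4 new (s, o, l, u)
  "pakalusar" → prefix "pa" already present; 7 new (k, a, l, u, s, a, r)
  "pasarta" → prefix "pa" already present; 5 new (s, a, r, t, a)
  "paropalu" → prefix "pa" already present; 6 new (r, o, p, a, l, u)
  "so" → 2 new (s, o)
  "linmor" → prefix "lin" already present; 3 new (m, o, r)
  "linsarkagal" → prefix "lins" already present; 7 new (a, r, k, a, g, a, l)
  "linvenlinro" → prefix "lin" already present; 8 new (v, e, n, l, i, n, r, o)
  "pamor" → prefix "pa" already present; 3 new (m, o, r)
  "runlin" → 6 new (r, u, n, l, i, n)
  "ta" → prefix "ta" already present; 0 new (none)
  "linmidor" → prefix "linm" already present; 4 new (i, d, o, r)
  "linne" → prefix "lin" already present; 2 new (n, e)
  "vende" → 5 new (v, e, n, d, e)
  "pagalvenlin" → prefix "pa" already present; 9 new (g, a, l, v, e, n, l, i, n)
Total nodes = 11 + 7 + 5 + 7 + 0 + 7 + 4 + 7 + 5 + 6 + 2 + 3 + 7 + 8 + 3 + 6 + 0 + 4 + 2 + 5 + 9 = 108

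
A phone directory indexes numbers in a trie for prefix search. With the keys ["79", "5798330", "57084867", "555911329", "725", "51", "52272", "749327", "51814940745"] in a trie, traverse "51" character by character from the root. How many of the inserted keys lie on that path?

1

Check each prefix of "51" against the stored set — each match is an end-marker on the path.
Prefixes of the query that are stored words: "51"
Count: 1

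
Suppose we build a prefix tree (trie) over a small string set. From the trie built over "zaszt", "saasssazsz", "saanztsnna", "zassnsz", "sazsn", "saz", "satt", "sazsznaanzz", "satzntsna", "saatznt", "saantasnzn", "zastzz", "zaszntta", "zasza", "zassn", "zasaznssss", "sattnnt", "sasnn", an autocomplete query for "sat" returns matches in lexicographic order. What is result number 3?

Words with prefix "sat", in lexicographic order: "satt", "sattnnt", "satzntsna"
The 3rd is satzntsna.

satzntsna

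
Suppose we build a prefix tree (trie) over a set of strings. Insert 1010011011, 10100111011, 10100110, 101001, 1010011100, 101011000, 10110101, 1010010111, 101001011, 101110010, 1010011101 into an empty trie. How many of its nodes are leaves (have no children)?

A leaf is a node with no children — equivalently, the end of a word that is not a proper prefix of any other stored word.
Those words: "1010010111", "1010011011", "1010011100", "10100111011", "101011000", "10110101", "101110010"
Leaf count: 7

7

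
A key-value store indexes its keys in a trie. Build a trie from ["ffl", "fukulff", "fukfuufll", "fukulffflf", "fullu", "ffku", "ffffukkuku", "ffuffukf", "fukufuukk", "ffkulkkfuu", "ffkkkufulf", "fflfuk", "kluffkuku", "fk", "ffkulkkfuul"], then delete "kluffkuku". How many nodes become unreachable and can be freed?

After clearing the end-marker at "kluffkuku", prune upward until reaching a node still needed by another word.
No other word shares any prefix with "kluffkuku", so all 9 of its nodes go.
Nodes removed: 9

9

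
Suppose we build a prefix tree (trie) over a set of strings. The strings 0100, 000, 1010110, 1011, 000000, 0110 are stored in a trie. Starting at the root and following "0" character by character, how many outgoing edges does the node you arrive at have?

The children of the "0" node are the distinct next characters among strings starting with "0".
Distinct next characters after "0": 0, 1.
That node has 2 child edges.

2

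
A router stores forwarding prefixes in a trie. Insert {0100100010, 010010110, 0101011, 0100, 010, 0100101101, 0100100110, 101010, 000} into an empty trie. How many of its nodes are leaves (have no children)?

Leaves are exactly the stored words that no other stored word extends.
Those words: "000", "0100100010", "0100100110", "0100101101", "0101011", "101010"
Leaf count: 6

6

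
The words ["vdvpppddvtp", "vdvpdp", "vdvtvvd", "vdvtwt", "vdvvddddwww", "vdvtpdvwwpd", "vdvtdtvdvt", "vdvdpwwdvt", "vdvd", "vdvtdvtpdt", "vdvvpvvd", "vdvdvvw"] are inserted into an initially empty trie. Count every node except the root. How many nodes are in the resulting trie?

59

Insert word by word; a character creates a node only if that edge doesn't already exist:
  "vdvpppddvtp" → 11 new (v, d, v, p, p, p, d, d, v, t, p)
  "vdvpdp" → prefix "vdvp" already present; 2 new (d, p)
  "vdvtvvd" → prefix "vdv" already present; 4 new (t, v, v, d)
  "vdvtwt" → prefix "vdvt" already present; 2 new (w, t)
  "vdvvddddwww" → prefix "vdv" already present; 8 new (v, d, d, d, d, w, w, w)
  "vdvtpdvwwpd" → prefix "vdvt" already present; 7 new (p, d, v, w, w, p, d)
  "vdvtdtvdvt" → prefix "vdvt" already present; 6 new (d, t, v, d, v, t)
  "vdvdpwwdvt" → prefix "vdv" already present; 7 new (d, p, w, w, d, v, t)
  "vdvd" → prefix "vdvd" already present; 0 new (none)
  "vdvtdvtpdt" → prefix "vdvtd" already present; 5 new (v, t, p, d, t)
  "vdvvpvvd" → prefix "vdvv" already present; 4 new (p, v, v, d)
  "vdvdvvw" → prefix "vdvd" already present; 3 new (v, v, w)
Total nodes = 11 + 2 + 4 + 2 + 8 + 7 + 6 + 7 + 0 + 5 + 4 + 3 = 59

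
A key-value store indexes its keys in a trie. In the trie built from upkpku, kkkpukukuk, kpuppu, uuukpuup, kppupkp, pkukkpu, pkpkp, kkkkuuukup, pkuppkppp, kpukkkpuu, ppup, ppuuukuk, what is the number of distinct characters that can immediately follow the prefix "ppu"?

2

Walk "ppu" from the root, arriving at one node.
Distinct next characters after "ppu": p, u.
That node has 2 child edges.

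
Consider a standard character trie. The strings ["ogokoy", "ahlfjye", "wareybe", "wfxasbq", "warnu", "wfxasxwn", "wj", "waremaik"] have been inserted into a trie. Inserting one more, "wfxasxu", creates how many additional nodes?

Walking "wfxasxu" from the root, the first 6 characters ("wfxasx") follow existing edges; "u" is the first miss.
Each of the 1 remaining characters creates one node.

1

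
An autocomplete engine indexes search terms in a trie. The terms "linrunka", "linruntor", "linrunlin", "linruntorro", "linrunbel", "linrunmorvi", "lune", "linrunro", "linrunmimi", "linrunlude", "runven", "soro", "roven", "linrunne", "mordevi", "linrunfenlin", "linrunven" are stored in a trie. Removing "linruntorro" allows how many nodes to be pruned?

2

A node on "linruntorro"'s path can go only if nothing else ends at it or branches off below it.
The suffix "ro" (2 nodes) is used only by "linruntorro"; "linruntor" is itself a stored word, so pruning stops there.
Nodes removed: 2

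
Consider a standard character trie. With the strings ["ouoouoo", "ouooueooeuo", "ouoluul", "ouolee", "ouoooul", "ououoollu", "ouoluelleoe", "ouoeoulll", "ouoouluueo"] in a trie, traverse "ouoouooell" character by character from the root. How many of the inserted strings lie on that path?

Walk "ouoouooell" from the root; an end-of-word marker is hit whenever a stored word is a prefix of "ouoouooell".
Prefixes of the query that are stored words: "ouoouoo"
Count: 1

1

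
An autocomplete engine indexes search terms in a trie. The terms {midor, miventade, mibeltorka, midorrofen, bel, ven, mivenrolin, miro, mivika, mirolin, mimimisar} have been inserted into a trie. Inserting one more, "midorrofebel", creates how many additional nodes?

The longest prefix of "midorrofebel" already in the trie is "midorrofe" (length 9).
Each of the 3 remaining characters creates one node.

3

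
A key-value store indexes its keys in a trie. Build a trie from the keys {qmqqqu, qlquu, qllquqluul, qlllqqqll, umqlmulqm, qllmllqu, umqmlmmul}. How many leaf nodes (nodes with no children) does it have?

7

Leaves are exactly the stored words that no other stored word extends.
Those words: "qlllqqqll", "qllmllqu", "qllquqluul", "qlquu", "qmqqqu", "umqlmulqm", "umqmlmmul"
Leaf count: 7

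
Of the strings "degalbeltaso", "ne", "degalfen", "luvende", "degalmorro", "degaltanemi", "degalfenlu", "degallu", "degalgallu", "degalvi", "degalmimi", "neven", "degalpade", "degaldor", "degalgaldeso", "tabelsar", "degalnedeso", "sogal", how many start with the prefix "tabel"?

1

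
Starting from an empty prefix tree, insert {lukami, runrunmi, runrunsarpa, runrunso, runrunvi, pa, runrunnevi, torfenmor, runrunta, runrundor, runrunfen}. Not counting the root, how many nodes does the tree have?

45

Count nodes per top-level branch (shared prefixes stored once):
  'l'-branch (lukami): 6 nodes
  'p'-branch (pa): 2 nodes
  'r'-branch (runrundor, runrunfen, runrunmi, runrunnevi, runrunsarpa, runrunso, runrunta, runrunvi): 28 nodes
  't'-branch (torfenmor): 9 nodes
Sum: 45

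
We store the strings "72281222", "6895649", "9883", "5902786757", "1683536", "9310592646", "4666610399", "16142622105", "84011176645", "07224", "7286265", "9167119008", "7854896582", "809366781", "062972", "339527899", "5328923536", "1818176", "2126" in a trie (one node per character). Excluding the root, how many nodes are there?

144

Insert word by word; a character creates a node only if that edge doesn't already exist:
  "72281222" → 8 new (7, 2, 2, 8, 1, 2, 2, 2)
  "6895649" → 7 new (6, 8, 9, 5, 6, 4, 9)
  "9883" → 4 new (9, 8, 8, 3)
  "5902786757" → 10 new (5, 9, 0, 2, 7, 8, 6, 7, 5, 7)
  "1683536" → 7 new (1, 6, 8, 3, 5, 3, 6)
  "9310592646" → prefix "9" already present; 9 new (3, 1, 0, 5, 9, 2, 6, 4, 6)
  "4666610399" → 10 new (4, 6, 6, 6, 6, 1, 0, 3, 9, 9)
  "16142622105" → prefix "16" already present; 9 new (1, 4, 2, 6, 2, 2, 1, 0, 5)
  "84011176645" → 11 new (8, 4, 0, 1, 1, 1, 7, 6, 6, 4, 5)
  "07224" → 5 new (0, 7, 2, 2, 4)
  "7286265" → prefix "72" already present; 5 new (8, 6, 2, 6, 5)
  "9167119008" → prefix "9" already present; 9 new (1, 6, 7, 1, 1, 9, 0, 0, 8)
  "7854896582" → prefix "7" already present; 9 new (8, 5, 4, 8, 9, 6, 5, 8, 2)
  "809366781" → prefix "8" already present; 8 new (0, 9, 3, 6, 6, 7, 8, 1)
  "062972" → prefix "0" already present; 5 new (6, 2, 9, 7, 2)
  "339527899" → 9 new (3, 3, 9, 5, 2, 7, 8, 9, 9)
  "5328923536" → prefix "5" already present; 9 new (3, 2, 8, 9, 2, 3, 5, 3, 6)
  "1818176" → prefix "1" already present; 6 new (8, 1, 8, 1, 7, 6)
  "2126" → 4 new (2, 1, 2, 6)
Total nodes = 8 + 7 + 4 + 10 + 7 + 9 + 10 + 9 + 11 + 5 + 5 + 9 + 9 + 8 + 5 + 9 + 9 + 6 + 4 = 144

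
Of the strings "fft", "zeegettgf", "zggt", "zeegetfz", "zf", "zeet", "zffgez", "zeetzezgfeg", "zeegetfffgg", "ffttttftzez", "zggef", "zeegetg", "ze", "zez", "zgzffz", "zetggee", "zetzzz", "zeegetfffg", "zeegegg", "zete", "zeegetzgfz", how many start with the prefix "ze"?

14

Filter for entries beginning with "ze":
Matches: "ze", "zeegegg", "zeegetfffg", "zeegetfffgg", "zeegetfz", "zeegetg", "zeegettgf", "zeegetzgfz", "zeet", "zeetzezgfeg", "zete", "zetggee", "zetzzz", "zez"
Count: 14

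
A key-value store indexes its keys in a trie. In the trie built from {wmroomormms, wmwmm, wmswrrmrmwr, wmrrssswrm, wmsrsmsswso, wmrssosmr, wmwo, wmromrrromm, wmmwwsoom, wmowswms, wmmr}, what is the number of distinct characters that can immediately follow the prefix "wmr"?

The children of the "wmr" node are the distinct next characters among strings starting with "wmr".
Distinct next characters after "wmr": o, r, s.
That node has 3 child edges.

3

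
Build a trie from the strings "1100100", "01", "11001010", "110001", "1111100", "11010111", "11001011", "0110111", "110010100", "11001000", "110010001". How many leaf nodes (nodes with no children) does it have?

Leaves are exactly the stored words that no other stored word extends.
Those words: "0110111", "110001", "110010001", "110010100", "11001011", "11010111", "1111100"
Leaf count: 7

7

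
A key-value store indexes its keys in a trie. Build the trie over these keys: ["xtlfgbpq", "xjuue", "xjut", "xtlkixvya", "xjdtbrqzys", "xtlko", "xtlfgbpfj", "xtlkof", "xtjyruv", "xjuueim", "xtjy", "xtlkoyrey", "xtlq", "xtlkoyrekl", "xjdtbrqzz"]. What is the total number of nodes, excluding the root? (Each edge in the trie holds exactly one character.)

46

Trace insertions, counting only characters that open a new branch:
  "xtlfgbpq" → 8 new (x, t, l, f, g, b, p, q)
  "xjuue" → prefix "x" already present; 4 new (j, u, u, e)
  "xjut" → prefix "xju" already present; 1 new (t)
  "xtlkixvya" → prefix "xtl" already present; 6 new (k, i, x, v, y, a)
  "xjdtbrqzys" → prefix "xj" already present; 8 new (d, t, b, r, q, z, y, s)
  "xtlko" → prefix "xtlk" already present; 1 new (o)
  "xtlfgbpfj" → prefix "xtlfgbp" already present; 2 new (f, j)
  "xtlkof" → prefix "xtlko" already present; 1 new (f)
  "xtjyruv" → prefix "xt" already present; 5 new (j, y, r, u, v)
  "xjuueim" → prefix "xjuue" already present; 2 new (i, m)
  "xtjy" → prefix "xtjy" already present; 0 new (none)
  "xtlkoyrey" → prefix "xtlko" already present; 4 new (y, r, e, y)
  "xtlq" → prefix "xtl" already present; 1 new (q)
  "xtlkoyrekl" → prefix "xtlkoyre" already present; 2 new (k, l)
  "xjdtbrqzz" → prefix "xjdtbrqz" already present; 1 new (z)
Total nodes = 8 + 4 + 1 + 6 + 8 + 1 + 2 + 1 + 5 + 2 + 0 + 4 + 1 + 2 + 1 = 46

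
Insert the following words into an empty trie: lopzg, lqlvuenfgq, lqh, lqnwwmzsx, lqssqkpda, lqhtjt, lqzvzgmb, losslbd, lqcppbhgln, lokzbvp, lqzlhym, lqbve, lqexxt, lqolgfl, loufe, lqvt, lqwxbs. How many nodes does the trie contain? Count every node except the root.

Count nodes per top-level branch (shared prefixes stored once):
  'l'-branch (lokzbvp, lopzg, losslbd, loufe, lqbve, lqcppbhgln, lqexxt, lqh, lqhtjt, lqlvuenfgq, lqnwwmzsx, lqolgfl, lqssqkpda, lqvt, lqwxbs, lqzlhym, lqzvzgmb): 81 nodes
Sum: 81

81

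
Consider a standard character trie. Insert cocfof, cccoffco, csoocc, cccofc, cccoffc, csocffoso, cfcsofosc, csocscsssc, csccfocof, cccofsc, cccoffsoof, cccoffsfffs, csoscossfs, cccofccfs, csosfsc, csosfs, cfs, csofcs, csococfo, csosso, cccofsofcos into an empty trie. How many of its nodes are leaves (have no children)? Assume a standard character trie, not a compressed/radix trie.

Leaves are exactly the stored words that no other stored word extends.
Those words: "cccofccfs", "cccoffco", "cccoffsfffs", "cccoffsoof", "cccofsc", "cccofsofcos", "cfcsofosc", "cfs", "cocfof", "csccfocof", "csocffoso", "csococfo", "csocscsssc", "csofcs", "csoocc", "csoscossfs", "csosfsc", "csosso"
Leaf count: 18

18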